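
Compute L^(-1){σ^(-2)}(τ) τ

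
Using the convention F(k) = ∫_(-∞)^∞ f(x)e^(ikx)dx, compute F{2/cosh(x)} 2*pi/cosh(pi*k/2)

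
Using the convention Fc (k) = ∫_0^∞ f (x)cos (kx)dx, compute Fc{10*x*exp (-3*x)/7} 10*(9 - k^2)/ (7*(k^2+9)^2)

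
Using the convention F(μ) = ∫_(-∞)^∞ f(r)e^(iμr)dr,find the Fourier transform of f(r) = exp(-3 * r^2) sqrt(3) * sqrt(pi) * exp(-μ^2/12)/3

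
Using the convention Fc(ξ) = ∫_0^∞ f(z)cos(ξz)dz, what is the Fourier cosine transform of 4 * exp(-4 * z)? 16/(ξ^2+16)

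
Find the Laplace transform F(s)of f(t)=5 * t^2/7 10/(7 * s^3)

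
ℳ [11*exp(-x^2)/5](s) 11*gamma(s/2)/10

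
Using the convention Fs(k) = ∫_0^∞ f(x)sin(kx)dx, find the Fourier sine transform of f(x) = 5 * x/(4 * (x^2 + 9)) 5 * pi * exp(-3 * k)/8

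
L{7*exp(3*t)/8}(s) 7/(8*(s - 3))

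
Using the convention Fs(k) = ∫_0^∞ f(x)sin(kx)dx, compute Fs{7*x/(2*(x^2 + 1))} 7*pi*exp(-k)/4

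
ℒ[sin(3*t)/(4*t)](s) atan(3/s)/4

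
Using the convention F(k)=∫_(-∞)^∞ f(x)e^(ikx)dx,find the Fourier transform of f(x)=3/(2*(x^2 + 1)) 3*pi*exp(-Abs(k))/2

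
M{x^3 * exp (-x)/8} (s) gamma (s + 3)/8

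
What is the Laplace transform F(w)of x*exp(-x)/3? 1/(3*(w + 1)^2)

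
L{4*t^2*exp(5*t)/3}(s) 8/(3*(s - 5)^3)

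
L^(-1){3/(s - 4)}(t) 3 * exp(4 * t)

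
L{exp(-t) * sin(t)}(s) 1/((s + 1)^2 + 1)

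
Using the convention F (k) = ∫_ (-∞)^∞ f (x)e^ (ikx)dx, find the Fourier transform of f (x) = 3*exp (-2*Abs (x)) 12/ (k^2 + 4)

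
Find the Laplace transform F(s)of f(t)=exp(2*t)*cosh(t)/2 (s - 2)/(2*((s - 2)^2 - 1))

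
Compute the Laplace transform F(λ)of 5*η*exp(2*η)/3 5/(3*(λ - 2)^2)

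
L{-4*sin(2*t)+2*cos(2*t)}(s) 2*s/(s^2+4)-8/(s^2+4)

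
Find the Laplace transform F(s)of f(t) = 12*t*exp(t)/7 12/(7*(s - 1)^2)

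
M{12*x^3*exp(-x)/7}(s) 12*gamma(s + 3)/7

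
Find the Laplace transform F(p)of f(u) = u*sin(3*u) 6*p/(p^2 + 9)^2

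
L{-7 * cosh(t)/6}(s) -7 * s/(6 * s^2 - 6)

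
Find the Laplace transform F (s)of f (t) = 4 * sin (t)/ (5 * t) 4 * atan (1/s)/5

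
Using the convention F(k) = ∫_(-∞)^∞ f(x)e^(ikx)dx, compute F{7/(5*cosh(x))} 7*pi/(5*cosh(pi*k/2))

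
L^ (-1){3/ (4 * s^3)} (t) 3 * t^2/8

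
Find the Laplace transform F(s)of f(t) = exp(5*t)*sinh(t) 1/((s - 5)^2 - 1)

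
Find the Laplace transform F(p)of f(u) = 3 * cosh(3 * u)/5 3 * p/(5 * (p^2-9))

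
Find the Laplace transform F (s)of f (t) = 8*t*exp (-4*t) 8/ (s + 4)^2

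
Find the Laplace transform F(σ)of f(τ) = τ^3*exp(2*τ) 6/(σ - 2)^4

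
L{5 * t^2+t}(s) s^(-2)+10/s^3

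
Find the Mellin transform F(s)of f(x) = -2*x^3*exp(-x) -2*gamma(s + 3)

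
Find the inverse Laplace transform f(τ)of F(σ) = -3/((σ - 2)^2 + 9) -exp(2*τ)*sin(3*τ)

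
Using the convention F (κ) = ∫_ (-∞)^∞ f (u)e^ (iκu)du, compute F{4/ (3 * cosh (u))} 4 * pi/ (3 * cosh (pi * κ/2))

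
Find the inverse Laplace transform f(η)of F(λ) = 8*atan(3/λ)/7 8*sin(3*η)/(7*η)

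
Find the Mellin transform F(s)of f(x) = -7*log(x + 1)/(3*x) 7*pi*csc(pi*s)/(3*(s - 1))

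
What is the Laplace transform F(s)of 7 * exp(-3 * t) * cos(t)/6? 7 * (s + 3)/(6 * ((s + 3)^2 + 1))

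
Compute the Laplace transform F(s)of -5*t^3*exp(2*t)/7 -30/(7*(s - 2)^4)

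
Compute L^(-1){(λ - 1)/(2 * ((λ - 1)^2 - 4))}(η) exp(η) * cosh(2 * η)/2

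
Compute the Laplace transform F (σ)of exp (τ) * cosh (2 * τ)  (σ - 1)/ ( (σ - 1)^2-4)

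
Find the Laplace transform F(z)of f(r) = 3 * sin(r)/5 3/(5 * (z^2 + 1))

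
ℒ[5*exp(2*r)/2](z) 5/(2*(z - 2))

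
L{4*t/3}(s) 4/(3*s^2)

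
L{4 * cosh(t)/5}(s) 4 * s/(5 * (s^2 - 1))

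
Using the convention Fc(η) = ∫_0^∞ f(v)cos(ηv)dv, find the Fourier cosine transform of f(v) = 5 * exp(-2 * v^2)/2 5 * sqrt(2) * sqrt(pi) * exp(-η^2/8)/8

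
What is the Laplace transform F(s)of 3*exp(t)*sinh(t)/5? 3/(5*s*(s - 2))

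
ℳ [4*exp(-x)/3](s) 4*gamma(s)/3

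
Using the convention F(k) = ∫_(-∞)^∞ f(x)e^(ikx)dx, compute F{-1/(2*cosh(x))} -pi/(2*cosh(pi*k/2))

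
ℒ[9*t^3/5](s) 54/(5*s^4)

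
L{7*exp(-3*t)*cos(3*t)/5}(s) 7*(s+3)/(5*((s+3)^2+9))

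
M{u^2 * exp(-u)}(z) gamma(z + 2)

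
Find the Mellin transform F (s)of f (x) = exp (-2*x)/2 gamma (s)/ (2*2^s)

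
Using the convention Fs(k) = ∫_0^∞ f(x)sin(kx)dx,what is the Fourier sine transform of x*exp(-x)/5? 2*k/(5*(k^2 + 1)^2)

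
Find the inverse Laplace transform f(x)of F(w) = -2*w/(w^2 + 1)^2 -x*sin(x)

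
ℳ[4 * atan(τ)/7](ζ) -2 * pi * sec(pi * ζ/2)/(7 * ζ)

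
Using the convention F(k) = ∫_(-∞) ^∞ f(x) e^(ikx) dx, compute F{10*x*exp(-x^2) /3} 5*I*sqrt(pi)*k*exp(-k^2/4) /3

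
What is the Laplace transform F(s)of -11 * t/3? -11/(3 * s^2)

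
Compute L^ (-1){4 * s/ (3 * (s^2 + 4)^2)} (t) t * sin (2 * t)/3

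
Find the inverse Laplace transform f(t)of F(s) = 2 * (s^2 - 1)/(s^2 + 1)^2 2 * t * cos(t)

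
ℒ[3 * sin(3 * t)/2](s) 9/(2 * (s^2+9))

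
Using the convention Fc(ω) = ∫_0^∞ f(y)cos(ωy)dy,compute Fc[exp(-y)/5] 1/(5 * (ω^2 + 1))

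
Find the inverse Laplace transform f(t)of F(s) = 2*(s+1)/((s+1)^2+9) 2*exp(-t)*cos(3*t)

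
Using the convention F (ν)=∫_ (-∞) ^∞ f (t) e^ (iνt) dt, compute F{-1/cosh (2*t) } -pi/ (2*cosh (pi*ν/4) ) 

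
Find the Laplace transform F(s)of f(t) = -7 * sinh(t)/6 -7/(6 * s^2 - 6)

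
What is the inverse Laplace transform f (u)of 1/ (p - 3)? exp (3 * u)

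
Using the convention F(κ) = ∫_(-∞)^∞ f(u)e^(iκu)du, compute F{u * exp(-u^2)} I * sqrt(pi) * κ * exp(-κ^2/4)/2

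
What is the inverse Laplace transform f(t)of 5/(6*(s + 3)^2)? 5*t*exp(-3*t)/6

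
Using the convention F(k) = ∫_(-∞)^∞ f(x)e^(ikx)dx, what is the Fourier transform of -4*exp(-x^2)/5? -4*sqrt(pi)*exp(-k^2/4)/5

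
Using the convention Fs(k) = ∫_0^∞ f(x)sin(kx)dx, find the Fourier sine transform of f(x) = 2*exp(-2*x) 2*k/(k^2+4)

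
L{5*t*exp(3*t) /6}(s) 5/(6*(s - 3) ^2) 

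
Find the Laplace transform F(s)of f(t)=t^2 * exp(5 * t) 2/(s - 5)^3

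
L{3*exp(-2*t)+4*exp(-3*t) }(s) 4/(s+3)+3/(s+2) 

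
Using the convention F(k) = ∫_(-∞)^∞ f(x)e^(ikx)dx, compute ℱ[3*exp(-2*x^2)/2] 3*sqrt(2)*sqrt(pi)*exp(-k^2/8)/4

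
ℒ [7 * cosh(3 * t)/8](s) 7 * s/(8 * (s^2 - 9))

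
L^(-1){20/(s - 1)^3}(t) 10 * t^2 * exp(t)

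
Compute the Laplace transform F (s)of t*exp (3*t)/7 1/ (7*(s - 3)^2)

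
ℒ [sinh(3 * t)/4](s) 3/(4 * (s^2 - 9))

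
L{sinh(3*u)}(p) 3/(p^2-9)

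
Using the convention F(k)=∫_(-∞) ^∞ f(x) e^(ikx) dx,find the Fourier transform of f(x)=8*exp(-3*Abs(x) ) 48/(k^2 + 9) 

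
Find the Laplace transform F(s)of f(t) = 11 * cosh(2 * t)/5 11 * s/(5 * (s^2-4))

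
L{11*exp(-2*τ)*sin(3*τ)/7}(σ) 33/(7*((σ + 2)^2 + 9))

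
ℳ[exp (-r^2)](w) gamma (w/2)/2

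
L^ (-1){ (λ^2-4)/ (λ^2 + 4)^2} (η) η * cos (2 * η)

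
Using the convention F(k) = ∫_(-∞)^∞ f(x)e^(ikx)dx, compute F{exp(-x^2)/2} sqrt(pi)*exp(-k^2/4)/2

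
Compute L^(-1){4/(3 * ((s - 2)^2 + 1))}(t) 4 * exp(2 * t) * sin(t)/3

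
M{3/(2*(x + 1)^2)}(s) -3*pi*(s - 1)/(2*sin(pi*s))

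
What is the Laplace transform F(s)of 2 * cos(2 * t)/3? 2 * s/(3 * (s^2 + 4))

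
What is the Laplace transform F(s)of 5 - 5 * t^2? 5/s - 10/s^3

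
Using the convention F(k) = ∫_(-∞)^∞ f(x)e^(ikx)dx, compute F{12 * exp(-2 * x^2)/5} 6 * sqrt(2) * sqrt(pi) * exp(-k^2/8)/5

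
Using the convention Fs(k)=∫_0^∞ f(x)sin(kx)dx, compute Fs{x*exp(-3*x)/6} k/(k^2 + 9)^2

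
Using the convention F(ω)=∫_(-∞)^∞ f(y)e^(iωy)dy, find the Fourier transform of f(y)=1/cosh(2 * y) pi/(2 * cosh(pi * ω/4))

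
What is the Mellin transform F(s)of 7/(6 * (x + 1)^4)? 7 * gamma(s) * gamma(4 - s)/36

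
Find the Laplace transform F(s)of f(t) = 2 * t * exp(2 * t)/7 2/(7 * (s - 2)^2)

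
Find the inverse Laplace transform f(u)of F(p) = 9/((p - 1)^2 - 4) 9*exp(u)*sinh(2*u)/2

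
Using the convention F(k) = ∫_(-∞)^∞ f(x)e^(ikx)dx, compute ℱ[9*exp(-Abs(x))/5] 18/(5*(k^2 + 1))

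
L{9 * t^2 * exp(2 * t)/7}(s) 18/(7 * (s - 2)^3)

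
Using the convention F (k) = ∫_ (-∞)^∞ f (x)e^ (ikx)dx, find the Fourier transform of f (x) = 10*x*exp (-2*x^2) 5*sqrt (2)*I*sqrt (pi)*k*exp (-k^2/8)/4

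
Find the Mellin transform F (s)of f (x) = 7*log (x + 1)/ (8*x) -7*pi*csc (pi*s)/ (8*s - 8)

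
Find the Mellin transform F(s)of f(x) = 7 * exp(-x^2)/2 7 * gamma(s/2)/4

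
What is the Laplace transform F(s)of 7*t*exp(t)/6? 7/(6*(s - 1)^2)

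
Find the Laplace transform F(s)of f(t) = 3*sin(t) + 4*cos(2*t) 4*s/(s^2 + 4) + 3/(s^2 + 1)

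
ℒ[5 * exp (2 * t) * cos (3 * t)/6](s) 5 * (s - 2)/ (6 * ( (s - 2)^2 + 9))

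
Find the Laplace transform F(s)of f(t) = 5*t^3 30/s^4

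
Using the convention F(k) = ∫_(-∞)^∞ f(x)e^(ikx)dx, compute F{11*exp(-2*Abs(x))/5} 44/(5*(k^2 + 4))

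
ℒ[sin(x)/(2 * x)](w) atan(1/w)/2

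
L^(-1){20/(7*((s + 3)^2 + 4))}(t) 10*exp(-3*t)*sin(2*t)/7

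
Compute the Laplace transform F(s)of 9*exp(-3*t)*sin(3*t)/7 27/(7*((s + 3)^2 + 9))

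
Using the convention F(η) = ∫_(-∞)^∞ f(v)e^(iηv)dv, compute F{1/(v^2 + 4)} pi * exp(-2 * Abs(η))/2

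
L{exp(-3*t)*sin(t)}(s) 1/((s + 3)^2 + 1)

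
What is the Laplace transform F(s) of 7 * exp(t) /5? 7/(5 * (s - 1) ) 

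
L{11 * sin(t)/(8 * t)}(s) 11 * atan(1/s)/8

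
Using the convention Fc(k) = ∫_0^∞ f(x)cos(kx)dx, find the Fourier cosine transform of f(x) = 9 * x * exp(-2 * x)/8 9 * (4 - k^2)/(8 * (k^2 + 4)^2)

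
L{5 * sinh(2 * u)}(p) 10/(p^2-4)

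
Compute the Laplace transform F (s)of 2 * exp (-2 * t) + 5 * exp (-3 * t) 5/ (s + 3) + 2/ (s + 2)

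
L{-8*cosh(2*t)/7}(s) -8*s/(7*s^2 - 28)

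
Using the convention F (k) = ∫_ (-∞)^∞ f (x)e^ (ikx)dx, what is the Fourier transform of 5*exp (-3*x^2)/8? 5*sqrt (3)*sqrt (pi)*exp (-k^2/12)/24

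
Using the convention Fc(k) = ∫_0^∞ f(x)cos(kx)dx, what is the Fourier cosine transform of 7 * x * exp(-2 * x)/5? 7 * (4 - k^2)/(5 * (k^2 + 4)^2)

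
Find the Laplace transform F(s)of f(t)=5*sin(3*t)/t 5*atan(3/s)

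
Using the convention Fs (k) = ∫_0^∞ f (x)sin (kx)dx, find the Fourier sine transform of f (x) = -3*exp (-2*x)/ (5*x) -3*atan (k/2)/5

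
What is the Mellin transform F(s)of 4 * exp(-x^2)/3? 2 * gamma(s/2)/3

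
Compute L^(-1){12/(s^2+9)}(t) 4 * sin(3 * t)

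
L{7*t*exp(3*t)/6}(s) 7/(6*(s - 3)^2)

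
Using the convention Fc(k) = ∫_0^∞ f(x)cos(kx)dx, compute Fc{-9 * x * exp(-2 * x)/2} 9 * (k^2-4)/(2 * (k^2 + 4)^2)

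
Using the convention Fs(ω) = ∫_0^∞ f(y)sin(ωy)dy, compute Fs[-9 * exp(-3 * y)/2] -9 * ω/(2 * ω^2+18)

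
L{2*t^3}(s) 12/s^4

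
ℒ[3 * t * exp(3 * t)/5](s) 3/(5 * (s - 3)^2)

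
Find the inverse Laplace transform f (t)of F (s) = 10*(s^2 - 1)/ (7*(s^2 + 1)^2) 10*t*cos (t)/7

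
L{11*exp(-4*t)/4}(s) 11/(4*(s + 4))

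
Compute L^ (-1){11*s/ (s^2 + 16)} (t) 11*cos (4*t)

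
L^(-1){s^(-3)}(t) t^2/2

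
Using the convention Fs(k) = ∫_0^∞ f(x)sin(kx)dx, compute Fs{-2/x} -pi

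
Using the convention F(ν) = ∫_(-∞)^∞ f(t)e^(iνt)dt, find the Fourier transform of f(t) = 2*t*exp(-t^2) I*sqrt(pi)*ν*exp(-ν^2/4)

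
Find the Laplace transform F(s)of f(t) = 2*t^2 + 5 5/s + 4/s^3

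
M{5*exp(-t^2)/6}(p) 5*gamma(p/2)/12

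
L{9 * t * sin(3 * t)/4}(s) 27 * s/(2 * (s^2 + 9)^2)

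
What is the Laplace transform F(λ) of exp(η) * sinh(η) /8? 1/(8 * λ * (λ - 2) ) 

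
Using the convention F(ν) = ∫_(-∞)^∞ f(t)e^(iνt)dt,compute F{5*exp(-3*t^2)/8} 5*sqrt(3)*sqrt(pi)*exp(-ν^2/12)/24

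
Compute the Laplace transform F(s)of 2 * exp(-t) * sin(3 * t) 6/((s + 1)^2 + 9)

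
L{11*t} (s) 11/s^2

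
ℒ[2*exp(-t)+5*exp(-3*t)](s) 5/(s+3)+2/(s+1)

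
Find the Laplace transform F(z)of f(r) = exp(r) 1/(z - 1)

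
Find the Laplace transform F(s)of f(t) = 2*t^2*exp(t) 4/(s - 1)^3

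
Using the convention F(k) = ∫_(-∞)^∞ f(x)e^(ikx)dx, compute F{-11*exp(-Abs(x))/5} -22/(5*k^2 + 5)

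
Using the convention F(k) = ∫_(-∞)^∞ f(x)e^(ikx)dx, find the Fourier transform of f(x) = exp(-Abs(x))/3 2/(3 * (k^2 + 1))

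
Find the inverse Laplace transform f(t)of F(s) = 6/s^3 3 * t^2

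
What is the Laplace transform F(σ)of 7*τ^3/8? 21/(4*σ^4)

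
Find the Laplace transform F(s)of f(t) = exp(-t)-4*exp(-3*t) 1/(s + 1)-4/(s + 3)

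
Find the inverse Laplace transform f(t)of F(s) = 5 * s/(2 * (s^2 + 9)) 5 * cos(3 * t)/2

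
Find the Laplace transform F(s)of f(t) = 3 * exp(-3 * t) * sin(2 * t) 6/((s + 3)^2 + 4)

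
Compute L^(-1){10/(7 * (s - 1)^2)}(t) 10 * t * exp(t)/7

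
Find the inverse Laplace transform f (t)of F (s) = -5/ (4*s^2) -5*t/4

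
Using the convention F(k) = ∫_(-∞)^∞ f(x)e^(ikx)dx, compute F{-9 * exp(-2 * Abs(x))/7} -36/(7 * k^2+28)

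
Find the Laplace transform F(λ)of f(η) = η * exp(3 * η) (λ - 3)^(-2)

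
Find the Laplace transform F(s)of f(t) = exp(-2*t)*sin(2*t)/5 2/(5*((s + 2)^2 + 4))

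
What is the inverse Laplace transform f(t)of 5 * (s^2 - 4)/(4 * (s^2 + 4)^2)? 5 * t * cos(2 * t)/4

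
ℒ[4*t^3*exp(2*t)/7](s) 24/(7*(s - 2)^4)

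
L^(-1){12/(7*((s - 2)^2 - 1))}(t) 12*exp(2*t)*sinh(t)/7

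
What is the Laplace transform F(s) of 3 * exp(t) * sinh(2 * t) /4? 3/(2 * ((s - 1) ^2 - 4) ) 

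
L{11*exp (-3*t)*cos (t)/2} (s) 11*(s + 3)/ (2*( (s + 3)^2 + 1))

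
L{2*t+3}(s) 2/s^2+3/s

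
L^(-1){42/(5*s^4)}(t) 7*t^3/5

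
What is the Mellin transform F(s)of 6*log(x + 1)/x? -6*pi*csc(pi*s)/(s - 1)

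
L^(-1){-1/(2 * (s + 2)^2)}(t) -t * exp(-2 * t)/2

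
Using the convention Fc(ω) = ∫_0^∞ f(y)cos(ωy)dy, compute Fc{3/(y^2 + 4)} 3 * pi * exp(-2 * ω)/4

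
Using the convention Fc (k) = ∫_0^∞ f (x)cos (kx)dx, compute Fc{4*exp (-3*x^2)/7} 2*sqrt (3)*sqrt (pi)*exp (-k^2/12)/21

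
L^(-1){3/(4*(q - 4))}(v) 3*exp(4*v)/4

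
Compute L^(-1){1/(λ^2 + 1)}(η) sin(η)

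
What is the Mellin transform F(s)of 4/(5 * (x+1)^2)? -4 * pi * (s - 1)/(5 * sin(pi * s))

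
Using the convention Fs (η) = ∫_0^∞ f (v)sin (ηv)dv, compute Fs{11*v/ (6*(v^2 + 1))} 11*pi*exp (-η)/12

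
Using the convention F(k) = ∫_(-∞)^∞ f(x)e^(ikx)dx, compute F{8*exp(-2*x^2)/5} 4*sqrt(2)*sqrt(pi)*exp(-k^2/8)/5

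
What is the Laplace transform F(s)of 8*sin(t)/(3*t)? 8*atan(1/s)/3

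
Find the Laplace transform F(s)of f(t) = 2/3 2/(3*s)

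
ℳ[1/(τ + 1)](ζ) pi*csc(pi*ζ)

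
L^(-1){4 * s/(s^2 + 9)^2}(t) 2 * t * sin(3 * t)/3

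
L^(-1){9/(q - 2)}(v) 9*exp(2*v)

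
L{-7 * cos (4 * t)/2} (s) -7 * s/ (2 * s^2 + 32)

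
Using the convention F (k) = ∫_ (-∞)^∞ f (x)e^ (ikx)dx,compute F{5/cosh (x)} 5 * pi/cosh (pi * k/2)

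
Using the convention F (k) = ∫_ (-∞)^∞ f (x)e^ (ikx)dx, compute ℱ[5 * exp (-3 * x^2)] 5 * sqrt (3) * sqrt (pi) * exp (-k^2/12)/3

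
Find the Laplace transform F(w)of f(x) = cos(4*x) w/(w^2+16)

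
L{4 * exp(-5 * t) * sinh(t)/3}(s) 4/(3 * ((s + 5)^2-1))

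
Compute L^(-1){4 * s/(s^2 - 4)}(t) 4 * cosh(2 * t)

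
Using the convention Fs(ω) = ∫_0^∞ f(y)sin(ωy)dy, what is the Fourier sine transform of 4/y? 2 * pi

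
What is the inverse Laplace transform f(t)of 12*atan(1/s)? 12*sin(t)/t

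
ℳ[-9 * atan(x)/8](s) 9 * pi * sec(pi * s/2)/(16 * s)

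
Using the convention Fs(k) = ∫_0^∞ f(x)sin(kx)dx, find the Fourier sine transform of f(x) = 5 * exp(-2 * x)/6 5 * k/(6 * (k^2 + 4))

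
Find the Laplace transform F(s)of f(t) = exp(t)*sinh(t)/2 1/(2*s*(s - 2))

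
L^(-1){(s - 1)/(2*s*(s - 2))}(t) exp(t)*cosh(t)/2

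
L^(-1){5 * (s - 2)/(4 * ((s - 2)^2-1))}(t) 5 * exp(2 * t) * cosh(t)/4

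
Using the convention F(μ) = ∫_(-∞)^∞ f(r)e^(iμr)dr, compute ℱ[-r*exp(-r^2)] -I*sqrt(pi)*μ*exp(-μ^2/4)/2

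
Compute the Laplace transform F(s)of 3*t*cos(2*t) 3*(s^2-4)/(s^2 + 4)^2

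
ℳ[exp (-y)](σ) gamma (σ)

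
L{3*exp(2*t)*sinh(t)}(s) 3/((s - 2)^2 - 1)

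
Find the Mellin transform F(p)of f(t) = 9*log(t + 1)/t -9*pi*csc(pi*p)/(p - 1)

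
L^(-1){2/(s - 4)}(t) 2*exp(4*t)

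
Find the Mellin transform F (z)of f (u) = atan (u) -pi*sec (pi*z/2)/ (2*z)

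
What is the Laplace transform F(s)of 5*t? 5/s^2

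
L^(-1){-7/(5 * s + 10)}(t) -7 * exp(-2 * t)/5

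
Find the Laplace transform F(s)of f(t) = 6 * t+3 6/s^2+3/s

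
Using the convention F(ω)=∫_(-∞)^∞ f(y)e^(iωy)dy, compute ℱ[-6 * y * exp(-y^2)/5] -3 * I * sqrt(pi) * ω * exp(-ω^2/4)/5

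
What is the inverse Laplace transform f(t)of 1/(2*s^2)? t/2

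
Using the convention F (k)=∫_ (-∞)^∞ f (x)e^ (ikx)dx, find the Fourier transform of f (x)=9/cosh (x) 9 * pi/cosh (pi * k/2)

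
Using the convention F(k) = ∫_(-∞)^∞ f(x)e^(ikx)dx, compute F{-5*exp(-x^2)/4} -5*sqrt(pi)*exp(-k^2/4)/4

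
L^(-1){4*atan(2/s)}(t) 4*sin(2*t)/t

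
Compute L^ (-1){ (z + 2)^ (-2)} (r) r * exp (-2 * r)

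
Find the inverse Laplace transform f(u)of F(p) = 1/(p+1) exp(-u)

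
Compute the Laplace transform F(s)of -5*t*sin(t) -10*s/(s^2 + 1)^2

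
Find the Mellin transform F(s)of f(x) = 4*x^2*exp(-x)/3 4*gamma(s + 2)/3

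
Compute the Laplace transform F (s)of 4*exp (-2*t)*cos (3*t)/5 4*(s + 2)/ (5*( (s + 2)^2 + 9))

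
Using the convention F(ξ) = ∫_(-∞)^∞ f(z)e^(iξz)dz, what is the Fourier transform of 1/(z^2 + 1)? pi * exp(-Abs(ξ))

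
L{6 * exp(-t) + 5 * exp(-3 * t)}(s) 6/(s + 1) + 5/(s + 3)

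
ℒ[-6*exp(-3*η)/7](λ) -6/(7*λ + 21)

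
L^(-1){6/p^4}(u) u^3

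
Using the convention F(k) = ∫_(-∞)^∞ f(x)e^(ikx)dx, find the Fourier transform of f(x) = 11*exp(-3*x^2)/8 11*sqrt(3)*sqrt(pi)*exp(-k^2/12)/24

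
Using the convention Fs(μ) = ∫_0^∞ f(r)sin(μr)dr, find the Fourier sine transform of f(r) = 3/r 3*pi/2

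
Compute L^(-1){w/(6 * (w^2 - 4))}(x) cosh(2 * x)/6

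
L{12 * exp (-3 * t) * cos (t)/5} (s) 12 * (s + 3)/ (5 * ( (s + 3)^2 + 1))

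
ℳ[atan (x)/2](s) -pi*sec (pi*s/2)/ (4*s)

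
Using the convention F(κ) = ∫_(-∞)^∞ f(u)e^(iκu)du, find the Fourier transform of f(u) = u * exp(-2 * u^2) sqrt(2) * I * sqrt(pi) * κ * exp(-κ^2/8)/8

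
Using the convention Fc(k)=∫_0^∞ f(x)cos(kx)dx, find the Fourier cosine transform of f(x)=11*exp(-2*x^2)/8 11*sqrt(2)*sqrt(pi)*exp(-k^2/8)/32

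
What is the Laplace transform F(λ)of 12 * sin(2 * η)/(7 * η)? 12 * atan(2/λ)/7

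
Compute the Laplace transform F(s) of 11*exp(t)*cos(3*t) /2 11*(s - 1) /(2*((s - 1) ^2 + 9) ) 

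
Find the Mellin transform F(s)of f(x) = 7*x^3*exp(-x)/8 7*gamma(s + 3)/8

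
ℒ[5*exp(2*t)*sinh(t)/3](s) 5/(3*((s - 2)^2-1))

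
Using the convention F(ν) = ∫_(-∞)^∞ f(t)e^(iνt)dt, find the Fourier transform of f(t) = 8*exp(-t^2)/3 8*sqrt(pi)*exp(-ν^2/4)/3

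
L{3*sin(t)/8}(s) 3/(8*(s^2+1))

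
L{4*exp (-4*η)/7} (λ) 4/ (7*(λ + 4))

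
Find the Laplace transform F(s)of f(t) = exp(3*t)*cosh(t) (s - 3)/((s - 3)^2 - 1)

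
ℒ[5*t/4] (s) 5/(4*s^2)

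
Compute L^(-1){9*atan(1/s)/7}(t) 9*sin(t)/(7*t)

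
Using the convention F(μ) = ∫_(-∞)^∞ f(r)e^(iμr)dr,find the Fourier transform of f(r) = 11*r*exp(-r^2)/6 11*I*sqrt(pi)*μ*exp(-μ^2/4)/12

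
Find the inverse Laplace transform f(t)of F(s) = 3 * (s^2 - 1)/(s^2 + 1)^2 3 * t * cos(t)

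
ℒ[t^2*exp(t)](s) 2/(s - 1)^3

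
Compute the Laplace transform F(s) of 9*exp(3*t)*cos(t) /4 9*(s - 3) /(4*((s - 3) ^2 + 1) ) 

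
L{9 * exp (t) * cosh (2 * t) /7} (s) 9 * (s - 1) / (7 * ( (s - 1) ^2 - 4) ) 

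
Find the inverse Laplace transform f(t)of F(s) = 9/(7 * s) 9/7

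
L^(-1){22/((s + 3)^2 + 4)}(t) 11*exp(-3*t)*sin(2*t)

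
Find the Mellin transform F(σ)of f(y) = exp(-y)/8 gamma(σ)/8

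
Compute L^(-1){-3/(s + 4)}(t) -3 * exp(-4 * t)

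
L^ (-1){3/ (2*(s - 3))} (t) 3*exp (3*t)/2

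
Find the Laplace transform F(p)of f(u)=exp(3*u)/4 1/(4*(p - 3))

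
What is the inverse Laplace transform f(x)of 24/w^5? x^4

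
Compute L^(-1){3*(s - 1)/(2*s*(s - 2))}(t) 3*exp(t)*cosh(t)/2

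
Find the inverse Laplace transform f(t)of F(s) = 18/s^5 3 * t^4/4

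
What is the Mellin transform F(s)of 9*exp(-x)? 9*gamma(s)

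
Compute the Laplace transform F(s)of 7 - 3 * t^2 7/s - 6/s^3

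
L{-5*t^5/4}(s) -150/s^6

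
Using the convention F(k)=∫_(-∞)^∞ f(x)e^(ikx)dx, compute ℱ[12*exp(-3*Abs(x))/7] 72/(7*(k^2 + 9))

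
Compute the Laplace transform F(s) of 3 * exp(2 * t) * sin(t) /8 3/(8 * ((s - 2) ^2 + 1) ) 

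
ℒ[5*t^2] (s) 10/s^3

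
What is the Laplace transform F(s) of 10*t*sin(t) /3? 20*s/(3*(s^2+1) ^2) 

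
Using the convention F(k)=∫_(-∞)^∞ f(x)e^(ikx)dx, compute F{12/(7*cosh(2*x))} 6*pi/(7*cosh(pi*k/4))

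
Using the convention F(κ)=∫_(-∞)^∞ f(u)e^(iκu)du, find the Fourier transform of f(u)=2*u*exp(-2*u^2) sqrt(2)*I*sqrt(pi)*κ*exp(-κ^2/8)/4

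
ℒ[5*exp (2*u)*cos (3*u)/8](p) 5*(p - 2)/ (8*( (p - 2)^2+9))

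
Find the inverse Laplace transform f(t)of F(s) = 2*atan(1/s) 2*sin(t)/t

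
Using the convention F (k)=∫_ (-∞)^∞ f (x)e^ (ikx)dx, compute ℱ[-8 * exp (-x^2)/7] -8 * sqrt (pi) * exp (-k^2/4)/7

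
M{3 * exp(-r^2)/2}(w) 3 * gamma(w/2)/4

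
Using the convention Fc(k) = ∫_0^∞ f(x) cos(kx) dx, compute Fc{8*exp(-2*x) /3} 16/(3*(k^2 + 4) ) 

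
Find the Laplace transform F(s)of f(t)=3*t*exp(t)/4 3/(4*(s - 1)^2)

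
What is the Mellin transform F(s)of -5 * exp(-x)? -5 * gamma(s)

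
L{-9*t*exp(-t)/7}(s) -9/(7*(s + 1)^2)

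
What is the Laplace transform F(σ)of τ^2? 2/σ^3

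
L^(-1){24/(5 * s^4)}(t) 4 * t^3/5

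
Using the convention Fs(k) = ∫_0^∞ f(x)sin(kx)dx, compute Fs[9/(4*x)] 9*pi/8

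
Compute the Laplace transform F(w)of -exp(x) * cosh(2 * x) (1 - w)/((w - 1)^2 - 4)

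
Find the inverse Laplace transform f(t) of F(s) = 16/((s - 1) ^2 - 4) 8 * exp(t) * sinh(2 * t) 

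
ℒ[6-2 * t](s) 6/s - 2/s^2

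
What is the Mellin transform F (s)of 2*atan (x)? -pi*sec (pi*s/2)/s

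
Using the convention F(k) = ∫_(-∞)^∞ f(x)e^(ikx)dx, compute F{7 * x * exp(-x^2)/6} 7 * I * sqrt(pi) * k * exp(-k^2/4)/12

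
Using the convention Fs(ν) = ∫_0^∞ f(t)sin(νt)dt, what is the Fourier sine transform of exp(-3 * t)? ν/(ν^2 + 9)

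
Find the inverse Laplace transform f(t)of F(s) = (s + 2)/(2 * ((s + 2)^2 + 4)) exp(-2 * t) * cos(2 * t)/2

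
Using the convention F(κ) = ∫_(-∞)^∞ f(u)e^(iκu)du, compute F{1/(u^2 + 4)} pi * exp(-2 * Abs(κ))/2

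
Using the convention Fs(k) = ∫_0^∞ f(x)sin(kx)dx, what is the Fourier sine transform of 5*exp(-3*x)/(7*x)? 5*atan(k/3)/7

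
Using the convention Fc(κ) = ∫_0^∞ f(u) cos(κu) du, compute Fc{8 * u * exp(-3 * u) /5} 8 * (9 - κ^2) /(5 * (κ^2 + 9) ^2) 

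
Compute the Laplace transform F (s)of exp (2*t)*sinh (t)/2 1/ (2*( (s - 2)^2-1))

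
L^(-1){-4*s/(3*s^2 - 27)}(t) -4*cosh(3*t)/3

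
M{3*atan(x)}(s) -3*pi*sec(pi*s/2)/(2*s)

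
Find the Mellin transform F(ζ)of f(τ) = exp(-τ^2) gamma(ζ/2)/2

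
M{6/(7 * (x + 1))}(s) 6 * pi * csc(pi * s)/7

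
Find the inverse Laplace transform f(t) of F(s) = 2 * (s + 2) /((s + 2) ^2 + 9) 2 * exp(-2 * t) * cos(3 * t) 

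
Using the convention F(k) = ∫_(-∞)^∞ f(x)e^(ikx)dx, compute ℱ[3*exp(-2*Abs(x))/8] 3/(2*(k^2 + 4))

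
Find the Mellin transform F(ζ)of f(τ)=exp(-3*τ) gamma(ζ)/3^ζ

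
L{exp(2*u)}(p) 1/(p - 2)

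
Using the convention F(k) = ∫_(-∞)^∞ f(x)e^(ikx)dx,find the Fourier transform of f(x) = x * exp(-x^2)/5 I * sqrt(pi) * k * exp(-k^2/4)/10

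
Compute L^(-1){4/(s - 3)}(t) 4*exp(3*t)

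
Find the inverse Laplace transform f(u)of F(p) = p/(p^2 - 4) cosh(2 * u)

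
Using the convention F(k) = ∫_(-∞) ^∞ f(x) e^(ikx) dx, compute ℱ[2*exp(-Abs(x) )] 4/(k^2+1) 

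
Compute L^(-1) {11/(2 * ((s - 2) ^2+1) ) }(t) 11 * exp(2 * t) * sin(t) /2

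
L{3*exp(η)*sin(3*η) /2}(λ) 9/(2*((λ - 1) ^2 + 9) ) 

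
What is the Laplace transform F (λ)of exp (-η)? 1/ (λ + 1)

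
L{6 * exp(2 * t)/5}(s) 6/(5 * (s - 2))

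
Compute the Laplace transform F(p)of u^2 2/p^3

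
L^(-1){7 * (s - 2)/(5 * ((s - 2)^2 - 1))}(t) 7 * exp(2 * t) * cosh(t)/5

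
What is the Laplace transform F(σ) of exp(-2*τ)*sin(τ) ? 1/((σ + 2) ^2 + 1) 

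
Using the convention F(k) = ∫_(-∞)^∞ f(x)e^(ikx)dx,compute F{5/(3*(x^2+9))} 5*pi*exp(-3*Abs(k))/9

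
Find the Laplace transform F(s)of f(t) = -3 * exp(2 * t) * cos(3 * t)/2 3 * (2 - s)/(2 * ((s - 2)^2+9))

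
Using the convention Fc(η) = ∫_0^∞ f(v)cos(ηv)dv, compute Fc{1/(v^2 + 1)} pi * exp(-η)/2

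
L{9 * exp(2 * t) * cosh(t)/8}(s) 9 * (s - 2)/(8 * ((s - 2)^2 - 1))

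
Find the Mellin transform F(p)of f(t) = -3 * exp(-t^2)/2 -3 * gamma(p/2)/4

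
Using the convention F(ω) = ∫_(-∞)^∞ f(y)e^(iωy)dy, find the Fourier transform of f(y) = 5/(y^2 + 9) 5*pi*exp(-3*Abs(ω))/3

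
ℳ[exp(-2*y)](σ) gamma(σ)/2^σ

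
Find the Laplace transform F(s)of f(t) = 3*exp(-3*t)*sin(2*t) 6/((s + 3)^2 + 4)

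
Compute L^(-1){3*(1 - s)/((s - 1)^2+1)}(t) -3*exp(t)*cos(t)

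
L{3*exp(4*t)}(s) 3/(s - 4)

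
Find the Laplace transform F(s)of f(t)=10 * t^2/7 20/(7 * s^3)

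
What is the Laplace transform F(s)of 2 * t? 2/s^2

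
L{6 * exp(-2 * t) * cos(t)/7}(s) 6 * (s + 2)/(7 * ((s + 2)^2 + 1))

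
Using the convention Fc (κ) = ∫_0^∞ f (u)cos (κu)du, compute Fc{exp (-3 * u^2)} sqrt (3) * sqrt (pi) * exp (-κ^2/12)/6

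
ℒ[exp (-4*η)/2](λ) 1/ (2*(λ + 4))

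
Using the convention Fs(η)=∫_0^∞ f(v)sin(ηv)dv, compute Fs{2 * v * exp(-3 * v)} 12 * η/(η^2 + 9)^2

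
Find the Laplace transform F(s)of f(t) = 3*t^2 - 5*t 6/s^3 - 5/s^2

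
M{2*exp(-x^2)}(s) gamma(s/2)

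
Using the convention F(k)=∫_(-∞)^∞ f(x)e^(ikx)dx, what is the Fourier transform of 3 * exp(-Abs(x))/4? 3/(2 * (k^2 + 1))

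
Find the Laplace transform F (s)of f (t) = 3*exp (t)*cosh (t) 3*(s - 1)/ (s*(s - 2))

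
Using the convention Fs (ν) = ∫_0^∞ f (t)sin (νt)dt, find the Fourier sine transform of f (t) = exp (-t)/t atan (ν)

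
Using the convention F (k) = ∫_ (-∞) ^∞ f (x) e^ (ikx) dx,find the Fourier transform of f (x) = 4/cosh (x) 4*pi/cosh (pi*k/2) 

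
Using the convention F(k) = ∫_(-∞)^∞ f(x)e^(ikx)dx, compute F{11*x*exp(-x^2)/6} 11*I*sqrt(pi)*k*exp(-k^2/4)/12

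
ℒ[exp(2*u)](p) 1/(p - 2)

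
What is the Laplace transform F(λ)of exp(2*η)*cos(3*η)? (λ - 2)/((λ - 2)^2 + 9)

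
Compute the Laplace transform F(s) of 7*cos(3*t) 7*s/(s^2 + 9) 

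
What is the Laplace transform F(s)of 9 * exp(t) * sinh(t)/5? 9/(5 * s * (s - 2))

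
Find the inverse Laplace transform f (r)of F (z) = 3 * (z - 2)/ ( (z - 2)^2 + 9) 3 * exp (2 * r) * cos (3 * r)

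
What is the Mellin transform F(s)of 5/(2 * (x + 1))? 5 * pi * csc(pi * s)/2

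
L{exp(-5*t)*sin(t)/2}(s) 1/(2*((s + 5)^2 + 1))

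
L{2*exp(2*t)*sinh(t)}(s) 2/((s - 2)^2 - 1)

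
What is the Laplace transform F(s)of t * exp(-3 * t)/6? 1/(6 * (s+3)^2)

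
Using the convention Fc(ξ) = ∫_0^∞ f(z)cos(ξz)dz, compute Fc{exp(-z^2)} sqrt(pi)*exp(-ξ^2/4)/2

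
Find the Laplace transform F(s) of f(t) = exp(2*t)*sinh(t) 1/((s - 2) ^2 - 1) 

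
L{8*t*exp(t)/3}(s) 8/(3*(s - 1)^2)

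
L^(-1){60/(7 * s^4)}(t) 10 * t^3/7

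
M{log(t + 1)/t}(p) -pi * csc(pi * p)/(p - 1)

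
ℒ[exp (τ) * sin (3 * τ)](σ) 3/ ( (σ - 1)^2 + 9)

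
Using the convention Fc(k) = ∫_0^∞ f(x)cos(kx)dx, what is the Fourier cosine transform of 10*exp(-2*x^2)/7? 5*sqrt(2)*sqrt(pi)*exp(-k^2/8)/14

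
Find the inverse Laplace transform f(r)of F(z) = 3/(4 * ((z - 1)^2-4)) 3 * exp(r) * sinh(2 * r)/8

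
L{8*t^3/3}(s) 16/s^4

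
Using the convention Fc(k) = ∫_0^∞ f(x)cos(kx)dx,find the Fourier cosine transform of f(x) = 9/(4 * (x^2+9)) 3 * pi * exp(-3 * k)/8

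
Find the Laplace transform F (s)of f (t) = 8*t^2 16/s^3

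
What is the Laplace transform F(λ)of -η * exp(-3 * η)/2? -1/(2 * (λ + 3)^2)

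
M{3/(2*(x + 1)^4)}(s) gamma(s)*gamma(4 - s)/4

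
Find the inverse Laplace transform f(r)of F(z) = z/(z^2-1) cosh(r)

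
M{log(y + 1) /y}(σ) -pi * csc(pi * σ) /(σ - 1) 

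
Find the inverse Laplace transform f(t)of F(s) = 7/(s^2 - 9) 7 * sinh(3 * t)/3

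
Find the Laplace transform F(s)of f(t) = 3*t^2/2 3/s^3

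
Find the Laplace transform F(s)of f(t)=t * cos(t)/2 (s^2 - 1)/(2 * (s^2 + 1)^2)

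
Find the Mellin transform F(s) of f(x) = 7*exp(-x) 7*gamma(s) 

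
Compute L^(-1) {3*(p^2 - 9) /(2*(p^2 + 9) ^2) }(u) 3*u*cos(3*u) /2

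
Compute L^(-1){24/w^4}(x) 4 * x^3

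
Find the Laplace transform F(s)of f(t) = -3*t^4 -72/s^5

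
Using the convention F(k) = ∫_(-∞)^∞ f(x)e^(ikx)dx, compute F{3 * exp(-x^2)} 3 * sqrt(pi) * exp(-k^2/4)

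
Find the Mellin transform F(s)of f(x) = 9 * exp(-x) 9 * gamma(s)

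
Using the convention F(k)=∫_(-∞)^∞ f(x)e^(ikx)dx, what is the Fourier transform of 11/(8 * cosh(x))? 11 * pi/(8 * cosh(pi * k/2))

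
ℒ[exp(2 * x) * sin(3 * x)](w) 3/((w - 2)^2 + 9)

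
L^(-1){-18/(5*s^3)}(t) -9*t^2/5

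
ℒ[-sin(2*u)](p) -2/(p^2 + 4)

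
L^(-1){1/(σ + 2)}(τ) exp(-2*τ)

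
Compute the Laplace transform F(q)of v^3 6/q^4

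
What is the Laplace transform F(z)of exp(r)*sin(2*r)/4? 1/(2*((z - 1)^2 + 4))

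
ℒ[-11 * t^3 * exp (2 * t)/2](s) -33/ (s - 2)^4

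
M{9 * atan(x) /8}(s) -9 * pi * sec(pi * s/2) /(16 * s) 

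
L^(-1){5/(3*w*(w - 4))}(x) 5*exp(2*x)*sinh(2*x)/6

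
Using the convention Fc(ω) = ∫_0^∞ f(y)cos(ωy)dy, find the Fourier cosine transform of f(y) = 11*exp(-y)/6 11/(6*(ω^2 + 1))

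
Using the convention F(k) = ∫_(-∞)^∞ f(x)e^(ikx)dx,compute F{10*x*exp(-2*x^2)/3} 5*sqrt(2)*I*sqrt(pi)*k*exp(-k^2/8)/12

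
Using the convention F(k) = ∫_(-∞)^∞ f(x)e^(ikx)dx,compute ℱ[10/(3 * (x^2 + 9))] 10 * pi * exp(-3 * Abs(k))/9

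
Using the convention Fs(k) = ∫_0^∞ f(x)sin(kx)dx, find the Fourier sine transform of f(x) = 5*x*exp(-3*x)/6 5*k/(k^2 + 9)^2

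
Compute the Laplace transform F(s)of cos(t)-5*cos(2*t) s/(s^2 + 1)-5*s/(s^2 + 4)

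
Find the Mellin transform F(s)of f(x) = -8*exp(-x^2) -4*gamma(s/2)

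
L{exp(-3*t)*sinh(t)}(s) 1/((s + 3)^2 - 1)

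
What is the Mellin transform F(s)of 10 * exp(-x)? 10 * gamma(s)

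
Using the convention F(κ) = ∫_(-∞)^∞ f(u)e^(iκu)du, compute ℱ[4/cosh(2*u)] 2*pi/cosh(pi*κ/4)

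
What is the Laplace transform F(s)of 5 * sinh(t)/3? 5/(3 * (s^2 - 1))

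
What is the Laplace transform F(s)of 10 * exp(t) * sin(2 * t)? 20/((s - 1)^2 + 4)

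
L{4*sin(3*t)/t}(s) 4*atan(3/s)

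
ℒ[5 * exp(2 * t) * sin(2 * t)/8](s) 5/(4 * ((s - 2)^2+4))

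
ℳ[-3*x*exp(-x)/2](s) -3*gamma(s + 1)/2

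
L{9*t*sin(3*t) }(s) 54*s/(s^2+9) ^2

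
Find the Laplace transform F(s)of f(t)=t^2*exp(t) 2/(s - 1)^3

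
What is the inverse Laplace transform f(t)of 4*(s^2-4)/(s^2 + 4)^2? 4*t*cos(2*t)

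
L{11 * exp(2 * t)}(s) 11/(s - 2)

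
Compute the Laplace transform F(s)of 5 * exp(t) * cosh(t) 5 * (s - 1)/(s * (s - 2))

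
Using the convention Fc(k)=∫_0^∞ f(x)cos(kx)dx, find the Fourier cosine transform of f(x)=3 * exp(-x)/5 3/(5 * (k^2 + 1))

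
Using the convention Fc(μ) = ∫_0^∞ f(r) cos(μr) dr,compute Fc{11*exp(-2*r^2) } 11*sqrt(2)*sqrt(pi)*exp(-μ^2/8) /4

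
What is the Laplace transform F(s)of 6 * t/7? 6/(7 * s^2)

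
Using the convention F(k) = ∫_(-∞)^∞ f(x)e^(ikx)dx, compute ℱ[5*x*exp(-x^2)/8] 5*I*sqrt(pi)*k*exp(-k^2/4)/16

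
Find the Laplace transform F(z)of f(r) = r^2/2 z^(-3)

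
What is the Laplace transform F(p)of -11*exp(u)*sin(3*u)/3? -11/((p - 1)^2 + 9)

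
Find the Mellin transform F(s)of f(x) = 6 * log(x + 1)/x -6 * pi * csc(pi * s)/(s - 1)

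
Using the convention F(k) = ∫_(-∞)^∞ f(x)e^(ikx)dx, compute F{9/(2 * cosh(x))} 9 * pi/(2 * cosh(pi * k/2))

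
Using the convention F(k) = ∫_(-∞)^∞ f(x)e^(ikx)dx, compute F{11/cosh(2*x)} 11*pi/(2*cosh(pi*k/4))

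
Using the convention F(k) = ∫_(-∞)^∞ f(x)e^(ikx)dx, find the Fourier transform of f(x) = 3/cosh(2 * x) 3 * pi/(2 * cosh(pi * k/4))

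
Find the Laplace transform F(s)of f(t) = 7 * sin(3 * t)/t 7 * atan(3/s)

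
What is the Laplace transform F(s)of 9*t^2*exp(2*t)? 18/(s - 2)^3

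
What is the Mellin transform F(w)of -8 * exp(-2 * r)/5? -2^(3 - w) * gamma(w)/5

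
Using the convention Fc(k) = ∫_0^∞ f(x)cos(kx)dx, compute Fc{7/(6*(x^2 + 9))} 7*pi*exp(-3*k)/36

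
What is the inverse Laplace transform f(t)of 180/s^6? 3*t^5/2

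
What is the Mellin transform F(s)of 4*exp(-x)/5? 4*gamma(s)/5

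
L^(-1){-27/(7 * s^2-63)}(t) -9 * sinh(3 * t)/7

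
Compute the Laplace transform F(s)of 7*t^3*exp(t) 42/(s - 1)^4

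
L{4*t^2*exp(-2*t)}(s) 8/(s + 2)^3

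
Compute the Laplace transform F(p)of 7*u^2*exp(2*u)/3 14/(3*(p - 2)^3)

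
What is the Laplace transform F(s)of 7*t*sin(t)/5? 14*s/(5*(s^2 + 1)^2)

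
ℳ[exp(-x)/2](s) gamma(s)/2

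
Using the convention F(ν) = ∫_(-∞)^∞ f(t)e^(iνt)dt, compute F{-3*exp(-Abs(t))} -6/(ν^2 + 1)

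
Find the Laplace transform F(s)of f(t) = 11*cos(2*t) 11*s/(s^2 + 4)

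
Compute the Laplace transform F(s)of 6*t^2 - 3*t 12/s^3 - 3/s^2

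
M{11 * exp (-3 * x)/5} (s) 11 * gamma (s)/ (5 * 3^s)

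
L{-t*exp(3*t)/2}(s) -1/(2*(s - 3)^2)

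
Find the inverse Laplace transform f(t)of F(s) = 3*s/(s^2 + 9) 3*cos(3*t)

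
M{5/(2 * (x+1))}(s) 5 * pi * csc(pi * s)/2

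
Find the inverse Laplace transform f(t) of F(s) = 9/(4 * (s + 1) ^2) 9 * t * exp(-t) /4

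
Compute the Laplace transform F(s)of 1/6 1/(6*s)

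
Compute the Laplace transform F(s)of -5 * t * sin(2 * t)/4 -5 * s/(s^2 + 4)^2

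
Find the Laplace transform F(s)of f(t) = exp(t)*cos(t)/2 (s - 1)/(2*((s - 1)^2 + 1))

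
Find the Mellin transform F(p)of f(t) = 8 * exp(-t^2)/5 4 * gamma(p/2)/5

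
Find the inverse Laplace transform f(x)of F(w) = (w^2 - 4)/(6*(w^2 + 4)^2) x*cos(2*x)/6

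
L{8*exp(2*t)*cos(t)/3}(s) 8*(s - 2)/(3*((s - 2)^2 + 1))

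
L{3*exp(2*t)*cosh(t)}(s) 3*(s - 2)/((s - 2)^2 - 1)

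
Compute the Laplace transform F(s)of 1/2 1/(2 * s)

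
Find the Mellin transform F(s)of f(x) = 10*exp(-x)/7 10*gamma(s)/7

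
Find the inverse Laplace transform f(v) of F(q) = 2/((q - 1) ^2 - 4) exp(v)*sinh(2*v) 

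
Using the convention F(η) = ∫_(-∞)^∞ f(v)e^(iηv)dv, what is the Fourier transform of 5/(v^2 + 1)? 5*pi*exp(-Abs(η))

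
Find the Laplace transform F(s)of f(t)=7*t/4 7/(4*s^2)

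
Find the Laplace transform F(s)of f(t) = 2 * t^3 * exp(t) 12/(s - 1)^4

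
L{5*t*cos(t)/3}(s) 5*(s^2-1)/(3*(s^2 + 1)^2)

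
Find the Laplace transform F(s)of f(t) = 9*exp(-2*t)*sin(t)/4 9/(4*((s + 2)^2 + 1))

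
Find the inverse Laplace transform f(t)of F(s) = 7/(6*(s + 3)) 7*exp(-3*t)/6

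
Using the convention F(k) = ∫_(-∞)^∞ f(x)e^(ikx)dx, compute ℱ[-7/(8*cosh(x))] -7*pi/(8*cosh(pi*k/2))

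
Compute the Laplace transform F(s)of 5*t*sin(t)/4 5*s/(2*(s^2 + 1)^2)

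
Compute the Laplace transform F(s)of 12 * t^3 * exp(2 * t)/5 72/(5 * (s - 2)^4)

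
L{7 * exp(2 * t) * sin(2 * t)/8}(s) 7/(4 * ((s - 2)^2 + 4))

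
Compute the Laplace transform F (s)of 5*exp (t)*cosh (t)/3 5*(s - 1)/ (3*s*(s - 2))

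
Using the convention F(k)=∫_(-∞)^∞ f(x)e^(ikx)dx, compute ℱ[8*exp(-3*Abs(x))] 48/(k^2 + 9)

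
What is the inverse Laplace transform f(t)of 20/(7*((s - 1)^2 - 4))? 10*exp(t)*sinh(2*t)/7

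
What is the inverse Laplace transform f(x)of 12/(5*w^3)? 6*x^2/5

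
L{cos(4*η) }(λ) λ/(λ^2 + 16) 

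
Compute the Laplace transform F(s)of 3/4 3/(4 * s)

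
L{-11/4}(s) -11/(4 * s)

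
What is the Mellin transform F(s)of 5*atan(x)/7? -5*pi*sec(pi*s/2)/(14*s)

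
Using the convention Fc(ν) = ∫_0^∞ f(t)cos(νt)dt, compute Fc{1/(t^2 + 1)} pi*exp(-ν)/2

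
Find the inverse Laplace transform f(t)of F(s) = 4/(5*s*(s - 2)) 4*exp(t)*sinh(t)/5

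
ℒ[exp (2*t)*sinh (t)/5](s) 1/ (5*( (s - 2)^2 - 1))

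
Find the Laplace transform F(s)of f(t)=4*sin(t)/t 4*atan(1/s)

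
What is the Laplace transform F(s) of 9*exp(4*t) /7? 9/(7*(s - 4) ) 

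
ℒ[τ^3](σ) 6/σ^4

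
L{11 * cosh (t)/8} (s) 11 * s/ (8 * (s^2 - 1))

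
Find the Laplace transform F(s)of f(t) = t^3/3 2/s^4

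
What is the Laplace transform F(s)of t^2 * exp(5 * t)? 2/(s - 5)^3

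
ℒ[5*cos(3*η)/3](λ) 5*λ/(3*(λ^2 + 9))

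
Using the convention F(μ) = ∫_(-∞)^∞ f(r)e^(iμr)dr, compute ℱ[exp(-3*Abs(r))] 6/(μ^2 + 9)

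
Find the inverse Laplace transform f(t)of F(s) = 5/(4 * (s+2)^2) 5 * t * exp(-2 * t)/4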